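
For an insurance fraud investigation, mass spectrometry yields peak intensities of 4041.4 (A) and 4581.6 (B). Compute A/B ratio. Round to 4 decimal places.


Spectral peak ratio:
Peak A = 4041.4 counts
Peak B = 4581.6 counts
Ratio = 4041.4 / 4581.6 = 0.8821

0.8821


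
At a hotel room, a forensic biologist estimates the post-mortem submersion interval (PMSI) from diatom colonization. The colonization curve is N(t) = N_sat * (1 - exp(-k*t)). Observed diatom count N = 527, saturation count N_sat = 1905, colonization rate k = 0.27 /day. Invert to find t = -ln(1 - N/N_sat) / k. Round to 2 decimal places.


PMSI from diatom colonization curve:
N / N_sat = 527 / 1905 = 0.27664
1 - N/N_sat = 0.72336
ln(1 - N/N_sat) = -0.323848
t = -ln(1 - N/N_sat) / k = -(-0.323848) / 0.27 = 1.20 days

1.20


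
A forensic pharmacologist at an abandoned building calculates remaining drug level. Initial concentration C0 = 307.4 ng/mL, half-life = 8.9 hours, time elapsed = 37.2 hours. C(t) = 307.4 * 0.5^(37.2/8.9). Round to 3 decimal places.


Drug concentration decay:
Number of half-lives = t / t_half = 37.2 / 8.9 = 4.179775
Decay factor = 0.5^4.179775 = 0.05517754
C(t) = 307.4 * 0.05517754 = 16.962 ng/mL

16.962


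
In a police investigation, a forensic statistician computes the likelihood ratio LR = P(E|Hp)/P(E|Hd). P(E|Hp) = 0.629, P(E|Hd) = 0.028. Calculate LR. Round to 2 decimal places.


Likelihood ratio calculation:
LR = P(E|Hp) / P(E|Hd)
LR = 0.629 / 0.028
LR = 22.46

22.46


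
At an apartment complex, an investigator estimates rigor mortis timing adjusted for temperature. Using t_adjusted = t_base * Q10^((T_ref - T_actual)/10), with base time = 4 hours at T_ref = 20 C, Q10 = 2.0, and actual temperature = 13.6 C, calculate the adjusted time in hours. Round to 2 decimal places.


Rigor mortis time adjustment:
Exponent = (T_ref - T_actual) / 10 = (20 - 13.6) / 10 = 0.64
Q10 factor = 2.0^0.64 = 1.55833
t_adjusted = 4 * 1.55833 = 6.23 hours

6.23


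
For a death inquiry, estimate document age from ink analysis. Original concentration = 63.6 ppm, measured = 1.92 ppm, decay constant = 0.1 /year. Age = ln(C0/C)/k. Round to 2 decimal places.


Document age estimation:
C0/C = 63.6 / 1.92 = 33.125
ln(C0/C) = 3.500288
t = 3.500288 / 0.1 = 35.00 years

35.00


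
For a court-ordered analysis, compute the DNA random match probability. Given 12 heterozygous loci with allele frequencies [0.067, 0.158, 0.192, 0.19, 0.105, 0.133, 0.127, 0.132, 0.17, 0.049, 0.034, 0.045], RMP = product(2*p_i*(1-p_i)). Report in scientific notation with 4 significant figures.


Computing RMP for 12 loci:
Locus 1: 2 * 0.067 * 0.933 = 0.125022
Locus 2: 2 * 0.158 * 0.842 = 0.266072
Locus 3: 2 * 0.192 * 0.808 = 0.310272
Locus 4: 2 * 0.19 * 0.81 = 0.3078
Locus 5: 2 * 0.105 * 0.895 = 0.18795
Locus 6: 2 * 0.133 * 0.867 = 0.230622
Locus 7: 2 * 0.127 * 0.873 = 0.221742
Locus 8: 2 * 0.132 * 0.868 = 0.229152
Locus 9: 2 * 0.17 * 0.83 = 0.2822
Locus 10: 2 * 0.049 * 0.951 = 0.093198
Locus 11: 2 * 0.034 * 0.966 = 0.065688
Locus 12: 2 * 0.045 * 0.955 = 0.08595
RMP = 1.039e-09

1.039e-09


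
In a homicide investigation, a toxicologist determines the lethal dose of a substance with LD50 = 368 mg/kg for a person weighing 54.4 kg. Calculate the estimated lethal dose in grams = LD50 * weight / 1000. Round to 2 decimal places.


Lethal dose calculation:
Lethal dose = LD50 * body_weight / 1000
= 368 * 54.4 / 1000
= 20019.2 / 1000
= 20.02 g

20.02


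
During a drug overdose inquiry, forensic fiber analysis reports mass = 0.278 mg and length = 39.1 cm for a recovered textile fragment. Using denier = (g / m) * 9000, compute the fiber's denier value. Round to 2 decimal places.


Denier calculation:
Mass in grams = 0.278 mg / 1000 = 0.000278 g
Length in meters = 39.1 cm / 100 = 0.391 m
Linear density = mass / length = 0.000278 / 0.391 = 0.000711 g/m
Denier = (g/m) * 9000 = 0.000711 * 9000 = 6.40

6.40


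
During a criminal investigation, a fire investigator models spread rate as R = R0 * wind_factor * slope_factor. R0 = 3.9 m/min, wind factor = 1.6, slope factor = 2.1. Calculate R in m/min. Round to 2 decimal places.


Fire spread rate calculation:
R = R0 * wind_factor * slope_factor
= 3.9 * 1.6 * 2.1
= 6.24 * 2.1
= 13.10 m/min

13.10


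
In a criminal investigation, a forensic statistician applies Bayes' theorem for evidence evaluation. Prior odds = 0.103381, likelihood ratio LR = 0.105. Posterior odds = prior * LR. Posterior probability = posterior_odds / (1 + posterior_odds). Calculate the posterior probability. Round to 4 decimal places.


Bayesian evidence evaluation:
Posterior odds = prior_odds * LR = 0.103381 * 0.105 = 0.010855
Posterior probability = posterior_odds / (1 + posterior_odds)
= 0.010855 / (1 + 0.010855)
= 0.010855 / 1.010855
= 0.0107

0.0107


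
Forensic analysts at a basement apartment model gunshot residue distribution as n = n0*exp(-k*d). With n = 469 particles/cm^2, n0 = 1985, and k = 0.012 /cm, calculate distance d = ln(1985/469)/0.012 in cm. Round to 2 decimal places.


GSR distance calculation:
n0/n = 1985 / 469 = 4.232409
ln(n0/n) = 1.442771
d = 1.442771 / 0.012 = 120.23 cm

120.23


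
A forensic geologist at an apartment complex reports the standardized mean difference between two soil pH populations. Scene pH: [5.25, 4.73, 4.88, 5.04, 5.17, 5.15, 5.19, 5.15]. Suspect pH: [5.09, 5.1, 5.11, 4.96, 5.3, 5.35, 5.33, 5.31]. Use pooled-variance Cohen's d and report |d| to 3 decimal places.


Pooled-variance Cohen's d for soil pH comparison:
Scene mean = 40.56 / 8 = 5.07
Suspect mean = 41.55 / 8 = 5.19375
Scene sample variance s_s^2 = 0.031743
Suspect sample variance s_c^2 = 0.021284
Pooled variance = ((n_s-1)*s_s^2 + (n_c-1)*s_c^2) / (n_s + n_c - 2) = 0.026513
Pooled SD = sqrt(0.026513) = 0.162828
Mean difference = -0.12375
|d| = |-0.12375| / 0.162828 = 0.760

0.760


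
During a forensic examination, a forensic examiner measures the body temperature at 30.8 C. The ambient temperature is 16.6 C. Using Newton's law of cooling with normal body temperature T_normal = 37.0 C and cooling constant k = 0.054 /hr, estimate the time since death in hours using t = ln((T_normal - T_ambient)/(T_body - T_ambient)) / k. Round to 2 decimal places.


Using Newton's law of cooling:
t = ln((T_normal - T_ambient) / (T_body - T_ambient)) / k
T_normal - T_ambient = 20.4
T_body - T_ambient = 14.2
Ratio = 1.43662
ln(ratio) = 0.362293
t = 0.362293 / 0.054 = 6.71 hours

6.71


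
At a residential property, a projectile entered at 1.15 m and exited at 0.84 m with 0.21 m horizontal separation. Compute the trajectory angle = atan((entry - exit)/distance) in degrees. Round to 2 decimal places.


Bullet trajectory angle:
Height difference = 1.15 - 0.84 = 0.31 m
angle = atan(0.31 / 0.21)
angle = atan(1.47619)
angle = 55.89 degrees

55.89


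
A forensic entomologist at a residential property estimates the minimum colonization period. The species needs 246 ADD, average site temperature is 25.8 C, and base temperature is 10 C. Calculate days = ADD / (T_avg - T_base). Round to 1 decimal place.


Insect development time:
Effective temperature = avg_temp - T_base = 25.8 - 10 = 15.8 C
Days = ADD / effective_temp = 246 / 15.8 = 15.6 days

15.6


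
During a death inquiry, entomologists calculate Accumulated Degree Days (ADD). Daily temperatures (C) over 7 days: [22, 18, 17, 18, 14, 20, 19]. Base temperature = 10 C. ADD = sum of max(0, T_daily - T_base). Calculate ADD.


Computing ADD day by day:
Day 1: max(0, 22 - 10) = 12
Day 2: max(0, 18 - 10) = 8
Day 3: max(0, 17 - 10) = 7
Day 4: max(0, 18 - 10) = 8
Day 5: max(0, 14 - 10) = 4
Day 6: max(0, 20 - 10) = 10
Day 7: max(0, 19 - 10) = 9
Total ADD = 58

58


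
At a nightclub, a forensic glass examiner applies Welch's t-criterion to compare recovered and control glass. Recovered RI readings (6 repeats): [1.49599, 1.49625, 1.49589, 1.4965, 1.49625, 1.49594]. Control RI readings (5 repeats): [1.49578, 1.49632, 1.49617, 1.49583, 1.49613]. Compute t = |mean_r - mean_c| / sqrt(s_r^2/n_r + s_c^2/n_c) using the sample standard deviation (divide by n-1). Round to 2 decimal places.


Welch's t-criterion for glass RI comparison:
Recovered mean = sum / n_r = 8.97682 / 6 = 1.4961367
Control mean = sum / n_c = 7.48023 / 5 = 1.496046
Recovered sample variance s_r^2 = 5.57467e-08
Control sample variance s_c^2 = 5.373e-08
Welch SE (unpooled) = sqrt(s_r^2/n_r + s_c^2/n_c) = sqrt(9.29111e-09 + 1.0746e-08) = sqrt(2.00371e-08) = 0.000141552
|mean_r - mean_c| = 9.06667e-05
t = 9.06667e-05 / 0.000141552 = 0.64

0.64


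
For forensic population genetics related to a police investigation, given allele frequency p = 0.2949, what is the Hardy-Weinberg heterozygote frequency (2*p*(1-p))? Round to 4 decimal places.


Hardy-Weinberg heterozygote frequency:
q = 1 - p = 1 - 0.2949 = 0.7051
2pq = 2 * 0.2949 * 0.7051 = 0.4159

0.4159


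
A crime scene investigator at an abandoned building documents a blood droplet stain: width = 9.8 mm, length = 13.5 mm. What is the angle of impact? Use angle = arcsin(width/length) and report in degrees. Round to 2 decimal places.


Blood spatter impact angle calculation:
width / length = 9.8 / 13.5 = 0.725926
angle = arcsin(0.725926)
angle = 46.55 degrees

46.55


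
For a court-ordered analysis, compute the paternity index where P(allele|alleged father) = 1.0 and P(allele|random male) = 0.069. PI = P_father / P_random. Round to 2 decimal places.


Paternity Index calculation:
PI = P(allele|father) / P(allele|random)
PI = 1.0 / 0.069
PI = 14.49

14.49


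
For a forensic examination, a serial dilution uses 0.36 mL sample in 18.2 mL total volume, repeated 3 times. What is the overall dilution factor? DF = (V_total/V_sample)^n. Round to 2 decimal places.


Dilution factor calculation:
Single dilution = V_total / V_sample = 18.2 / 0.36 ≈ 50.555556
Number of dilutions = 3
Total DF = (18.2 / 0.36)^3 (full precision, rounded at the end) = 129213.13

129213.13


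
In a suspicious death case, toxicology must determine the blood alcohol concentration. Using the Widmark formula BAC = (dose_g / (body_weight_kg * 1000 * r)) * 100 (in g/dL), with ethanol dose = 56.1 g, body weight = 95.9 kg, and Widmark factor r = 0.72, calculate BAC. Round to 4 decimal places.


Applying the Widmark formula:
BAC = (dose_g / (body_wt * 1000 * r)) * 100
Denominator = 95.9 * 1000 * 0.72 = 69048
BAC = (56.1 / 69048) * 100
BAC = 0.0812 g/dL

0.0812


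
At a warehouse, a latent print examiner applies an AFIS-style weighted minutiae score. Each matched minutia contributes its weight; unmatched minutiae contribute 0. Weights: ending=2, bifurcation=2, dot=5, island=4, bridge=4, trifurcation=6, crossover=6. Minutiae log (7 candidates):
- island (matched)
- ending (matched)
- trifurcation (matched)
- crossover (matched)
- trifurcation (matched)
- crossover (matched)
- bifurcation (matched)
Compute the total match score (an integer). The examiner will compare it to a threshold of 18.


Weighted minutiae match score:
  island: matched, +4 (running total 4)
  ending: matched, +2 (running total 6)
  trifurcation: matched, +6 (running total 12)
  crossover: matched, +6 (running total 18)
  trifurcation: matched, +6 (running total 24)
  crossover: matched, +6 (running total 30)
  bifurcation: matched, +2 (running total 32)
Total score = 32
Threshold = 18; verdict = identification

32


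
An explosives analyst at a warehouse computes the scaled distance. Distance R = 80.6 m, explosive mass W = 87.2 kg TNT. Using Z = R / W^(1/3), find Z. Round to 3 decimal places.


Scaled distance calculation:
W^(1/3) = 87.2^(1/3) = 4.43444
Z = R / W^(1/3) = 80.6 / 4.43444
Z = 18.176 m/kg^(1/3)

18.176


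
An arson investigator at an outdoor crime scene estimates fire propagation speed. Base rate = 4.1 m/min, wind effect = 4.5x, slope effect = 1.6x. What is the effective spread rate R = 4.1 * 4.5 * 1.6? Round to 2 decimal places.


Fire spread rate calculation:
R = R0 * wind_factor * slope_factor
= 4.1 * 4.5 * 1.6
= 18.45 * 1.6
= 29.52 m/min

29.52


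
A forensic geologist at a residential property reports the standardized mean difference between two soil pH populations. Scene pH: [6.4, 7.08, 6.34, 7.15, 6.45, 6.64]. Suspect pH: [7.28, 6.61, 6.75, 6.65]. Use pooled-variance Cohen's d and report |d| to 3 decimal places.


Pooled-variance Cohen's d for soil pH comparison:
Scene mean = 40.06 / 6 = 6.676667
Suspect mean = 27.29 / 4 = 6.8225
Scene sample variance s_s^2 = 0.125867
Suspect sample variance s_c^2 = 0.096492
Pooled variance = ((n_s-1)*s_s^2 + (n_c-1)*s_c^2) / (n_s + n_c - 2) = 0.114851
Pooled SD = sqrt(0.114851) = 0.338897
Mean difference = -0.145833
|d| = |-0.145833| / 0.338897 = 0.430

0.430


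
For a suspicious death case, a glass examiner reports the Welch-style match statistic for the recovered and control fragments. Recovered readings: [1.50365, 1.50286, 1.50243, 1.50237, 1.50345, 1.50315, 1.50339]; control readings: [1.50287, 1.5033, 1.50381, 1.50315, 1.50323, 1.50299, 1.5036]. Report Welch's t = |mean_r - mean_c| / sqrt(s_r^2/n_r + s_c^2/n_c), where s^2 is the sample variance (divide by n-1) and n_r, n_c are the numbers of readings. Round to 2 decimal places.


Welch's t-criterion for glass RI comparison:
Recovered mean = sum / n_r = 10.5213 / 7 = 1.5030429
Control mean = sum / n_c = 10.52295 / 7 = 1.5032786
Recovered sample variance s_r^2 = 2.5469e-07
Control sample variance s_c^2 = 1.09214e-07
Welch SE (unpooled) = sqrt(s_r^2/n_r + s_c^2/n_c) = sqrt(3.63844e-08 + 1.5602e-08) = sqrt(5.19864e-08) = 0.000228005
|mean_r - mean_c| = 0.000235714
t = 0.000235714 / 0.000228005 = 1.03

1.03


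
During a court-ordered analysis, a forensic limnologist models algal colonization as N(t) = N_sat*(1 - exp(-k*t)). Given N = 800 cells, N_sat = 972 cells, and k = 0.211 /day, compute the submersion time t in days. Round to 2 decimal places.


PMSI from diatom colonization curve:
N / N_sat = 800 / 972 = 0.823045
1 - N/N_sat = 0.176955
ln(1 - N/N_sat) = -1.73186
t = -ln(1 - N/N_sat) / k = -(-1.73186) / 0.211 = 8.21 days

8.21


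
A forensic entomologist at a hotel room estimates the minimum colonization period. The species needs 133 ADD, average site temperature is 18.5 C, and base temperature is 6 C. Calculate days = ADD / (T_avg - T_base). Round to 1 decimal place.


Insect development time:
Effective temperature = avg_temp - T_base = 18.5 - 6 = 12.5 C
Days = ADD / effective_temp = 133 / 12.5 = 10.6 days

10.6


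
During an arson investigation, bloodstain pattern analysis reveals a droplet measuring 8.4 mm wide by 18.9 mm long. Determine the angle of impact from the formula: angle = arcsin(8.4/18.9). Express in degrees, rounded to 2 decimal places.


Blood spatter impact angle calculation:
width / length = 8.4 / 18.9 = 0.444444
angle = arcsin(0.444444)
angle = 26.39 degrees

26.39


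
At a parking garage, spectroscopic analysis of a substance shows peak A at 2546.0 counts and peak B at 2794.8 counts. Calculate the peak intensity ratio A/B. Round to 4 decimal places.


Spectral peak ratio:
Peak A = 2546.0 counts
Peak B = 2794.8 counts
Ratio = 2546.0 / 2794.8 = 0.9110

0.9110


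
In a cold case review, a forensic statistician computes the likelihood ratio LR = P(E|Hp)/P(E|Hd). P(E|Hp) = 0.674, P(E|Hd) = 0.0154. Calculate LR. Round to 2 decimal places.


Likelihood ratio calculation:
LR = P(E|Hp) / P(E|Hd)
LR = 0.674 / 0.0154
LR = 43.77

43.77


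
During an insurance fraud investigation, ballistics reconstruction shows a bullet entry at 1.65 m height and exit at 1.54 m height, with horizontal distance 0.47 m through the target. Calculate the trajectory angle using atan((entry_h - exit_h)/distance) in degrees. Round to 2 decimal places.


Bullet trajectory angle:
Height difference = 1.65 - 1.54 = 0.11 m
angle = atan(0.11 / 0.47)
angle = atan(0.234043)
angle = 13.17 degrees

13.17


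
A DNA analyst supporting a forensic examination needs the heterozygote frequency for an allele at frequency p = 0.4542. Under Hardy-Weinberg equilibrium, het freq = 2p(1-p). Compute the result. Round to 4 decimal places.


Hardy-Weinberg heterozygote frequency:
q = 1 - p = 1 - 0.4542 = 0.5458
2pq = 2 * 0.4542 * 0.5458 = 0.4958

0.4958


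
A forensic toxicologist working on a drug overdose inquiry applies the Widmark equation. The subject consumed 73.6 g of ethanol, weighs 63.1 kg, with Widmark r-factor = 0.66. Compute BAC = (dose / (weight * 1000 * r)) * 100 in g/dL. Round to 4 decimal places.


Applying the Widmark formula:
BAC = (dose_g / (body_wt * 1000 * r)) * 100
Denominator = 63.1 * 1000 * 0.66 = 41646
BAC = (73.6 / 41646) * 100
BAC = 0.1767 g/dL

0.1767


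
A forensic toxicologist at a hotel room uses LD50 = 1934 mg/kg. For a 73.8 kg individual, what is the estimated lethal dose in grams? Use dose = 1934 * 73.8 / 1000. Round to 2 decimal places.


Lethal dose calculation:
Lethal dose = LD50 * body_weight / 1000
= 1934 * 73.8 / 1000
= 142729.2 / 1000
= 142.73 g

142.73


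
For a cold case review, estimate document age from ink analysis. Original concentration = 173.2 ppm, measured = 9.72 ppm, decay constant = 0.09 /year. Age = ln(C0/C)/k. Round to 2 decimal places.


Document age estimation:
C0/C = 173.2 / 9.72 = 17.81893
ln(C0/C) = 2.880261
t = 2.880261 / 0.09 = 32.00 years

32.00


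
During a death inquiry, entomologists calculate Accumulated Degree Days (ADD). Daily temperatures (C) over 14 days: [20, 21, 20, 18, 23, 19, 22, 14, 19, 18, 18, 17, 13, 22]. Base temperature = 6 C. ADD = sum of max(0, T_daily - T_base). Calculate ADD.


Computing ADD day by day:
Day 1: max(0, 20 - 6) = 14
Day 2: max(0, 21 - 6) = 15
Day 3: max(0, 20 - 6) = 14
Day 4: max(0, 18 - 6) = 12
Day 5: max(0, 23 - 6) = 17
Day 6: max(0, 19 - 6) = 13
Day 7: max(0, 22 - 6) = 16
Day 8: max(0, 14 - 6) = 8
Day 9: max(0, 19 - 6) = 13
Day 10: max(0, 18 - 6) = 12
Day 11: max(0, 18 - 6) = 12
Day 12: max(0, 17 - 6) = 11
Day 13: max(0, 13 - 6) = 7
Day 14: max(0, 22 - 6) = 16
Total ADD = 180

180


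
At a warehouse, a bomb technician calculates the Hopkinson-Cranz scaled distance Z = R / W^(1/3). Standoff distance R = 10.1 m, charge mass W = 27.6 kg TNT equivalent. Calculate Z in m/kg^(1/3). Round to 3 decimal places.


Scaled distance calculation:
W^(1/3) = 27.6^(1/3) = 3.02206
Z = R / W^(1/3) = 10.1 / 3.02206
Z = 3.342 m/kg^(1/3)

3.342


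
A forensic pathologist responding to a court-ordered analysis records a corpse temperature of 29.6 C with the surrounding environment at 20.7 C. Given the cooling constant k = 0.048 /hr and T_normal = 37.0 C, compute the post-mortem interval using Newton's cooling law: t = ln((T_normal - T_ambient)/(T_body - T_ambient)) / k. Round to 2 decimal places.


Using Newton's law of cooling:
t = ln((T_normal - T_ambient) / (T_body - T_ambient)) / k
T_normal - T_ambient = 16.3
T_body - T_ambient = 8.9
Ratio = 1.831461
ln(ratio) = 0.605114
t = 0.605114 / 0.048 = 12.61 hours

12.61


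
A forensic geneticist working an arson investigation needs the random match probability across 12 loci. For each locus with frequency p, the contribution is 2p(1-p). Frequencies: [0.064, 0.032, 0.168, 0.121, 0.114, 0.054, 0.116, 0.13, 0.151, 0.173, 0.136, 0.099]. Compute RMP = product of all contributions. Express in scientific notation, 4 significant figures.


Computing RMP for 12 loci:
Locus 1: 2 * 0.064 * 0.936 = 0.119808
Locus 2: 2 * 0.032 * 0.968 = 0.061952
Locus 3: 2 * 0.168 * 0.832 = 0.279552
Locus 4: 2 * 0.121 * 0.879 = 0.212718
Locus 5: 2 * 0.114 * 0.886 = 0.202008
Locus 6: 2 * 0.054 * 0.946 = 0.102168
Locus 7: 2 * 0.116 * 0.884 = 0.205088
Locus 8: 2 * 0.13 * 0.87 = 0.2262
Locus 9: 2 * 0.151 * 0.849 = 0.256398
Locus 10: 2 * 0.173 * 0.827 = 0.286142
Locus 11: 2 * 0.136 * 0.864 = 0.235008
Locus 12: 2 * 0.099 * 0.901 = 0.178398
RMP = 1.300e-09

1.300e-09


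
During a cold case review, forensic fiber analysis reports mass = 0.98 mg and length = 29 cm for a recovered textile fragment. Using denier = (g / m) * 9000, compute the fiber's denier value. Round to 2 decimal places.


Denier calculation:
Mass in grams = 0.98 mg / 1000 = 0.00098 g
Length in meters = 29 cm / 100 = 0.29 m
Linear density = mass / length = 0.00098 / 0.29 = 0.00337931 g/m
Denier = (g/m) * 9000 = 0.00337931 * 9000 = 30.41

30.41


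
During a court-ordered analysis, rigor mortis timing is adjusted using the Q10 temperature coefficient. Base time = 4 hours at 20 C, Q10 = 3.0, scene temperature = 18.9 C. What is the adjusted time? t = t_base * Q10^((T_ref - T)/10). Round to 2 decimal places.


Rigor mortis time adjustment:
Exponent = (T_ref - T_actual) / 10 = (20 - 18.9) / 10 = 0.11
Q10 factor = 3.0^0.11 = 1.12845
t_adjusted = 4 * 1.12845 = 4.51 hours

4.51


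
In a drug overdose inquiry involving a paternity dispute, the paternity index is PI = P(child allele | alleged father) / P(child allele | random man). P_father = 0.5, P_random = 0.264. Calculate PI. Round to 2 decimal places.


Paternity Index calculation:
PI = P(allele|father) / P(allele|random)
PI = 0.5 / 0.264
PI = 1.89

1.89


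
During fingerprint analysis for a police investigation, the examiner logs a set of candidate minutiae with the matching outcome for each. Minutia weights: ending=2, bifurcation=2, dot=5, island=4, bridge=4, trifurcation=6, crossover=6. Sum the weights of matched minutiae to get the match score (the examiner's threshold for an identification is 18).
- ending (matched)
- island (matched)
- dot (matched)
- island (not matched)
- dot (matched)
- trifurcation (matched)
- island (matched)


Weighted minutiae match score:
  ending: matched, +2 (running total 2)
  island: matched, +4 (running total 6)
  dot: matched, +5 (running total 11)
  island: not matched, +0
  dot: matched, +5 (running total 16)
  trifurcation: matched, +6 (running total 22)
  island: matched, +4 (running total 26)
Total score = 26
Threshold = 18; verdict = identification

26


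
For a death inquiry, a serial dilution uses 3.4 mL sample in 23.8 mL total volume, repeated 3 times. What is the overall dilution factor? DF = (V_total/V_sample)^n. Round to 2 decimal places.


Dilution factor calculation:
Single dilution = V_total / V_sample = 23.8 / 3.4 ≈ 7
Number of dilutions = 3
Total DF = (23.8 / 3.4)^3 (full precision, rounded at the end) = 343.00

343.00


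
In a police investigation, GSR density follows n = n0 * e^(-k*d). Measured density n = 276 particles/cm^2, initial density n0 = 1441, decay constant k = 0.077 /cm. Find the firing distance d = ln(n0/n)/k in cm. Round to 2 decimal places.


GSR distance calculation:
n0/n = 1441 / 276 = 5.221014
ln(n0/n) = 1.652692
d = 1.652692 / 0.077 = 21.46 cm

21.46


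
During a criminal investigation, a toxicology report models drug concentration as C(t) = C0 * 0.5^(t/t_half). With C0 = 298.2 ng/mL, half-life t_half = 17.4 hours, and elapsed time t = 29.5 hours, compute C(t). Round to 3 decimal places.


Drug concentration decay:
Number of half-lives = t / t_half = 29.5 / 17.4 = 1.695402
Decay factor = 0.5^1.695402 = 0.30876861
C(t) = 298.2 * 0.30876861 = 92.075 ng/mL

92.075


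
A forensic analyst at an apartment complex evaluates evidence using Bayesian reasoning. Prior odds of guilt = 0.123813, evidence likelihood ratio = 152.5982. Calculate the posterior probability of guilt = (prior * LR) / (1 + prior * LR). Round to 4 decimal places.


Bayesian evidence evaluation:
Posterior odds = prior_odds * LR = 0.123813 * 152.5982 = 18.89364
Posterior probability = posterior_odds / (1 + posterior_odds)
= 18.89364 / (1 + 18.89364)
= 18.89364 / 19.89364
= 0.9497

0.9497


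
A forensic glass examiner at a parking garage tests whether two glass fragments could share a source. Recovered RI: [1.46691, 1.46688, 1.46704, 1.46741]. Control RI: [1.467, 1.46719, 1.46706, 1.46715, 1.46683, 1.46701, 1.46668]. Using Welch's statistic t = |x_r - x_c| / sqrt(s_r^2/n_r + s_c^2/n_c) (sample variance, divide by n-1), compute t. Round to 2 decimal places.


Welch's t-criterion for glass RI comparison:
Recovered mean = sum / n_r = 5.86824 / 4 = 1.46706
Control mean = sum / n_c = 10.26892 / 7 = 1.4669886
Recovered sample variance s_r^2 = 5.92667e-08
Control sample variance s_c^2 = 3.21143e-08
Welch SE (unpooled) = sqrt(s_r^2/n_r + s_c^2/n_c) = sqrt(1.48167e-08 + 4.58776e-09) = sqrt(1.94045e-08) = 0.0001393
|mean_r - mean_c| = 7.14286e-05
t = 7.14286e-05 / 0.0001393 = 0.51

0.51


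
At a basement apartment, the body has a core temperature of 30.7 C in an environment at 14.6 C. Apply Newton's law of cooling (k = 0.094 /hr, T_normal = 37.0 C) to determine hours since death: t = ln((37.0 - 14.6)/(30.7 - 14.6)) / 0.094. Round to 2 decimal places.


Using Newton's law of cooling:
t = ln((T_normal - T_ambient) / (T_body - T_ambient)) / k
T_normal - T_ambient = 22.4
T_body - T_ambient = 16.1
Ratio = 1.391304
ln(ratio) = 0.330241
t = 0.330241 / 0.094 = 3.51 hours

3.51


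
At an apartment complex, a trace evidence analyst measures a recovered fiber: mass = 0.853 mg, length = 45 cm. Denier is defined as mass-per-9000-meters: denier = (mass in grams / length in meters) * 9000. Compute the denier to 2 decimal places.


Denier calculation:
Mass in grams = 0.853 mg / 1000 = 0.000853 g
Length in meters = 45 cm / 100 = 0.45 m
Linear density = mass / length = 0.000853 / 0.45 = 0.00189556 g/m
Denier = (g/m) * 9000 = 0.00189556 * 9000 = 17.06

17.06


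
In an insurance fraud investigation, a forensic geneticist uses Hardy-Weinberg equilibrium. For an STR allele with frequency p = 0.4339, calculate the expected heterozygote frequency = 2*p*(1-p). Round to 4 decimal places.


Hardy-Weinberg heterozygote frequency:
q = 1 - p = 1 - 0.4339 = 0.5661
2pq = 2 * 0.4339 * 0.5661 = 0.4913

0.4913


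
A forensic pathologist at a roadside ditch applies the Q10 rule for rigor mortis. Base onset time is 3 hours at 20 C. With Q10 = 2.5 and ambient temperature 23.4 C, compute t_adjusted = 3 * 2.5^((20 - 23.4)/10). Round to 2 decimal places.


Rigor mortis time adjustment:
Exponent = (T_ref - T_actual) / 10 = (20 - 23.4) / 10 = -0.34
Q10 factor = 2.5^-0.34 = 0.73232
t_adjusted = 3 * 0.73232 = 2.20 hours

2.20


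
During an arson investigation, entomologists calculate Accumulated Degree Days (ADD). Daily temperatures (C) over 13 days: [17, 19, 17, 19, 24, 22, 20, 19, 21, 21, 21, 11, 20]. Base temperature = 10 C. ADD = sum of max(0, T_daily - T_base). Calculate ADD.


Computing ADD day by day:
Day 1: max(0, 17 - 10) = 7
Day 2: max(0, 19 - 10) = 9
Day 3: max(0, 17 - 10) = 7
Day 4: max(0, 19 - 10) = 9
Day 5: max(0, 24 - 10) = 14
Day 6: max(0, 22 - 10) = 12
Day 7: max(0, 20 - 10) = 10
Day 8: max(0, 19 - 10) = 9
Day 9: max(0, 21 - 10) = 11
Day 10: max(0, 21 - 10) = 11
Day 11: max(0, 21 - 10) = 11
Day 12: max(0, 11 - 10) = 1
Day 13: max(0, 20 - 10) = 10
Total ADD = 121

121


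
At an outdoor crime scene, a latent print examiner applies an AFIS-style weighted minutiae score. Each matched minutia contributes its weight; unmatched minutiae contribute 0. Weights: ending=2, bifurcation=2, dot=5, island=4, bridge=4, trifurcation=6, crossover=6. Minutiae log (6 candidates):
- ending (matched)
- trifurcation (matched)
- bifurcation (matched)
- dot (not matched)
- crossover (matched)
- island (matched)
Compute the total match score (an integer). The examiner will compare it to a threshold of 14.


Weighted minutiae match score:
  ending: matched, +2 (running total 2)
  trifurcation: matched, +6 (running total 8)
  bifurcation: matched, +2 (running total 10)
  dot: not matched, +0
  crossover: matched, +6 (running total 16)
  island: matched, +4 (running total 20)
Total score = 20
Threshold = 14; verdict = identification

20


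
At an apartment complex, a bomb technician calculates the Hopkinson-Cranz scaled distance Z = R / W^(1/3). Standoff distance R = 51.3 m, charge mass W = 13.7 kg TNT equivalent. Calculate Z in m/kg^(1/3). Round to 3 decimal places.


Scaled distance calculation:
W^(1/3) = 13.7^(1/3) = 2.392803
Z = R / W^(1/3) = 51.3 / 2.392803
Z = 21.439 m/kg^(1/3)

21.439


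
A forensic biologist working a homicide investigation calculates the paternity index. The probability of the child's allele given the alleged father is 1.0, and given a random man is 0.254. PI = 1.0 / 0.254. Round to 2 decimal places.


Paternity Index calculation:
PI = P(allele|father) / P(allele|random)
PI = 1.0 / 0.254
PI = 3.94

3.94


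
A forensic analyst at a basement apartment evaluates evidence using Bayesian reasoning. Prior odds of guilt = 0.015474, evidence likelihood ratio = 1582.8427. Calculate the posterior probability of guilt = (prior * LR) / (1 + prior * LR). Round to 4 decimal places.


Bayesian evidence evaluation:
Posterior odds = prior_odds * LR = 0.015474 * 1582.8427 = 24.49291
Posterior probability = posterior_odds / (1 + posterior_odds)
= 24.49291 / (1 + 24.49291)
= 24.49291 / 25.49291
= 0.9608

0.9608


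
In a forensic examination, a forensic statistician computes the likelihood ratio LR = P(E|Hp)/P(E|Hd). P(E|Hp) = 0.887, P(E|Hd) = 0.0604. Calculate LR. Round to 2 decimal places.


Likelihood ratio calculation:
LR = P(E|Hp) / P(E|Hd)
LR = 0.887 / 0.0604
LR = 14.69

14.69


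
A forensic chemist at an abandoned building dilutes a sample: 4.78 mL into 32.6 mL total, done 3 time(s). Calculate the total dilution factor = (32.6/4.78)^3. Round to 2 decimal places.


Dilution factor calculation:
Single dilution = V_total / V_sample = 32.6 / 4.78 ≈ 6.820084
Number of dilutions = 3
Total DF = (32.6 / 4.78)^3 (full precision, rounded at the end) = 317.23

317.23


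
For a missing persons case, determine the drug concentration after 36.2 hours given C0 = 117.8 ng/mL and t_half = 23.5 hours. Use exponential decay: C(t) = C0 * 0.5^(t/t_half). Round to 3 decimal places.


Drug concentration decay:
Number of half-lives = t / t_half = 36.2 / 23.5 = 1.540426
Decay factor = 0.5^1.540426 = 0.34378393
C(t) = 117.8 * 0.34378393 = 40.498 ng/mL

40.498


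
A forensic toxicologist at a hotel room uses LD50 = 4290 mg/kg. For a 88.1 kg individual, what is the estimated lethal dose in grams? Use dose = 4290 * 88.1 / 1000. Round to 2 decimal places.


Lethal dose calculation:
Lethal dose = LD50 * body_weight / 1000
= 4290 * 88.1 / 1000
= 377949 / 1000
= 377.95 g

377.95


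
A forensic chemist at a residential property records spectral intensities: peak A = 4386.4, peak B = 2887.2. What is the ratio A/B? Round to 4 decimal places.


Spectral peak ratio:
Peak A = 4386.4 counts
Peak B = 2887.2 counts
Ratio = 4386.4 / 2887.2 = 1.5193

1.5193


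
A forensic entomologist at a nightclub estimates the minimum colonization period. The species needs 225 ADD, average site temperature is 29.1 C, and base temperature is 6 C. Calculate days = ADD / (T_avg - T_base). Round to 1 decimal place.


Insect development time:
Effective temperature = avg_temp - T_base = 29.1 - 6 = 23.1 C
Days = ADD / effective_temp = 225 / 23.1 = 9.7 days

9.7


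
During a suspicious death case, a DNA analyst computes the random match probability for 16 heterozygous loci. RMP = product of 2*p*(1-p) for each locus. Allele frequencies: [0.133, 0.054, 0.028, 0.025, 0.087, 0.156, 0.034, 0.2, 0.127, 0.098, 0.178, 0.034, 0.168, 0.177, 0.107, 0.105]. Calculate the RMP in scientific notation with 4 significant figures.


Computing RMP for 16 loci:
Locus 1: 2 * 0.133 * 0.867 = 0.230622
Locus 2: 2 * 0.054 * 0.946 = 0.102168
Locus 3: 2 * 0.028 * 0.972 = 0.054432
Locus 4: 2 * 0.025 * 0.975 = 0.04875
Locus 5: 2 * 0.087 * 0.913 = 0.158862
Locus 6: 2 * 0.156 * 0.844 = 0.263328
Locus 7: 2 * 0.034 * 0.966 = 0.065688
Locus 8: 2 * 0.2 * 0.8 = 0.32
Locus 9: 2 * 0.127 * 0.873 = 0.221742
Locus 10: 2 * 0.098 * 0.902 = 0.176792
Locus 11: 2 * 0.178 * 0.822 = 0.292632
Locus 12: 2 * 0.034 * 0.966 = 0.065688
Locus 13: 2 * 0.168 * 0.832 = 0.279552
Locus 14: 2 * 0.177 * 0.823 = 0.291342
Locus 15: 2 * 0.107 * 0.893 = 0.191102
Locus 16: 2 * 0.105 * 0.895 = 0.18795
RMP = 1.212e-13

1.212e-13


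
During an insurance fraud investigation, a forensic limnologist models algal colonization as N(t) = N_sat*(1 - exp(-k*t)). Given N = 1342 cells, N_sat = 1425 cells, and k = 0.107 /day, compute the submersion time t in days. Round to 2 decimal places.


PMSI from diatom colonization curve:
N / N_sat = 1342 / 1425 = 0.941754
1 - N/N_sat = 0.058246
ln(1 - N/N_sat) = -2.84308
t = -ln(1 - N/N_sat) / k = -(-2.84308) / 0.107 = 26.57 days

26.57


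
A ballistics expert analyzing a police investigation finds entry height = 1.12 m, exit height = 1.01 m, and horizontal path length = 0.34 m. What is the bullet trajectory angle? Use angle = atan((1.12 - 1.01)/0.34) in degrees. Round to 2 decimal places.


Bullet trajectory angle:
Height difference = 1.12 - 1.01 = 0.11 m
angle = atan(0.11 / 0.34)
angle = atan(0.323529)
angle = 17.93 degrees

17.93


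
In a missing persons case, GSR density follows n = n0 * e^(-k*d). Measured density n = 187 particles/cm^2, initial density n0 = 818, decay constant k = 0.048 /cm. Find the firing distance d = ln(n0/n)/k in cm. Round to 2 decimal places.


GSR distance calculation:
n0/n = 818 / 187 = 4.374332
ln(n0/n) = 1.475754
d = 1.475754 / 0.048 = 30.74 cm

30.74


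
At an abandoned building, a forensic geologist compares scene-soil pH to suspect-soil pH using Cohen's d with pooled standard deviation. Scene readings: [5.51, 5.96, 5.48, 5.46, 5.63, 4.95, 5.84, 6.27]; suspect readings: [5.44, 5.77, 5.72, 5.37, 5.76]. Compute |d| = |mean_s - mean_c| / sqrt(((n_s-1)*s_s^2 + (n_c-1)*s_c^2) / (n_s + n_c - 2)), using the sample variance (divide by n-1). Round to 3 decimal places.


Pooled-variance Cohen's d for soil pH comparison:
Scene mean = 45.1 / 8 = 5.6375
Suspect mean = 28.06 / 5 = 5.612
Scene sample variance s_s^2 = 0.155764
Suspect sample variance s_c^2 = 0.03667
Pooled variance = ((n_s-1)*s_s^2 + (n_c-1)*s_c^2) / (n_s + n_c - 2) = 0.112457
Pooled SD = sqrt(0.112457) = 0.335346
Mean difference = 0.0255
|d| = |0.0255| / 0.335346 = 0.076

0.076


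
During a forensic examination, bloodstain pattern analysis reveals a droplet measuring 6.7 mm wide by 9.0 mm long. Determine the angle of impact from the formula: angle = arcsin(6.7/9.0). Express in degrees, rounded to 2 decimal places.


Blood spatter impact angle calculation:
width / length = 6.7 / 9.0 = 0.744444
angle = arcsin(0.744444)
angle = 48.11 degrees

48.11


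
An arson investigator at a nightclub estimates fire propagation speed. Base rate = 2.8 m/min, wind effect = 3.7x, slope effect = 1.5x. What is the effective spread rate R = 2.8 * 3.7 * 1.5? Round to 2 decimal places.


Fire spread rate calculation:
R = R0 * wind_factor * slope_factor
= 2.8 * 3.7 * 1.5
= 10.36 * 1.5
= 15.54 m/min

15.54


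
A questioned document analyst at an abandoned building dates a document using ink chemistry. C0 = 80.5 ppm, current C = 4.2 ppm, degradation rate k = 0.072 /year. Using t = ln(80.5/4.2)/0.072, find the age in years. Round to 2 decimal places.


Document age estimation:
C0/C = 80.5 / 4.2 = 19.166667
ln(C0/C) = 2.953173
t = 2.953173 / 0.072 = 41.02 years

41.02


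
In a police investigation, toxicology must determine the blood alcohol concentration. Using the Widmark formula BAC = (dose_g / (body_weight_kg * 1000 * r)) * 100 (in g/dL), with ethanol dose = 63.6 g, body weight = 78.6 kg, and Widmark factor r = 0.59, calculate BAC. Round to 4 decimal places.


Applying the Widmark formula:
BAC = (dose_g / (body_wt * 1000 * r)) * 100
Denominator = 78.6 * 1000 * 0.59 = 46374
BAC = (63.6 / 46374) * 100
BAC = 0.1371 g/dL

0.1371


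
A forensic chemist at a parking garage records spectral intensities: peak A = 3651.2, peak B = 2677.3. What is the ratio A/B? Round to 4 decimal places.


Spectral peak ratio:
Peak A = 3651.2 counts
Peak B = 2677.3 counts
Ratio = 3651.2 / 2677.3 = 1.3638

1.3638


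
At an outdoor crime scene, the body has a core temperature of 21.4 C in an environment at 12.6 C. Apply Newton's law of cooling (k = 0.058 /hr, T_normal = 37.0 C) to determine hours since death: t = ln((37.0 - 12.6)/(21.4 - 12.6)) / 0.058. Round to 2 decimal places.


Using Newton's law of cooling:
t = ln((T_normal - T_ambient) / (T_body - T_ambient)) / k
T_normal - T_ambient = 24.4
T_body - T_ambient = 8.8
Ratio = 2.772727
ln(ratio) = 1.019831
t = 1.019831 / 0.058 = 17.58 hours

17.58


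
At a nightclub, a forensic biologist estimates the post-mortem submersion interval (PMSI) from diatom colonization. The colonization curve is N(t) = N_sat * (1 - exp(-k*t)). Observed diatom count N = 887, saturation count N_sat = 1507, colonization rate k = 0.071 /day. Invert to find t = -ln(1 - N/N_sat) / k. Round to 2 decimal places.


PMSI from diatom colonization curve:
N / N_sat = 887 / 1507 = 0.588587
1 - N/N_sat = 0.411413
ln(1 - N/N_sat) = -0.888158
t = -ln(1 - N/N_sat) / k = -(-0.888158) / 0.071 = 12.51 days

12.51


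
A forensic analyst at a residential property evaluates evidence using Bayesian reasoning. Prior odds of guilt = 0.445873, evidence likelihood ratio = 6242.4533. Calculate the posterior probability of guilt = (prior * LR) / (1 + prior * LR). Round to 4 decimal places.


Bayesian evidence evaluation:
Posterior odds = prior_odds * LR = 0.445873 * 6242.4533 = 2783.341
Posterior probability = posterior_odds / (1 + posterior_odds)
= 2783.341 / (1 + 2783.341)
= 2783.341 / 2784.341
= 0.9996

0.9996


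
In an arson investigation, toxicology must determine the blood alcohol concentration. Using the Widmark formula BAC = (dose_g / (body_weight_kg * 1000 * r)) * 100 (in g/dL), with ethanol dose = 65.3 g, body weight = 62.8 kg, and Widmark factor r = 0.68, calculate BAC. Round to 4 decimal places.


Applying the Widmark formula:
BAC = (dose_g / (body_wt * 1000 * r)) * 100
Denominator = 62.8 * 1000 * 0.68 = 42704
BAC = (65.3 / 42704) * 100
BAC = 0.1529 g/dL

0.1529


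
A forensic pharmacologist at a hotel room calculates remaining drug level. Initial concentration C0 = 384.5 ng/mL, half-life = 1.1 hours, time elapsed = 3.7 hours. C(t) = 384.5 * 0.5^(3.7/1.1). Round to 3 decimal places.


Drug concentration decay:
Number of half-lives = t / t_half = 3.7 / 1.1 = 3.363636
Decay factor = 0.5^3.363636 = 0.09715042
C(t) = 384.5 * 0.09715042 = 37.354 ng/mL

37.354


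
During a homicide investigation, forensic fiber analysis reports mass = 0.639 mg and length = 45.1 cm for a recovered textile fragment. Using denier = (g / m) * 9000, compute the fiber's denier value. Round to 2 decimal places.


Denier calculation:
Mass in grams = 0.639 mg / 1000 = 0.000639 g
Length in meters = 45.1 cm / 100 = 0.451 m
Linear density = mass / length = 0.000639 / 0.451 = 0.00141685 g/m
Denier = (g/m) * 9000 = 0.00141685 * 9000 = 12.75

12.75


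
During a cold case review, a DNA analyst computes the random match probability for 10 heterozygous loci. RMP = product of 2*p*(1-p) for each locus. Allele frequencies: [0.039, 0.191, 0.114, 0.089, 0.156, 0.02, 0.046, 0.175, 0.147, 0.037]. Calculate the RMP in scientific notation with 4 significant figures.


Computing RMP for 10 loci:
Locus 1: 2 * 0.039 * 0.961 = 0.074958
Locus 2: 2 * 0.191 * 0.809 = 0.309038
Locus 3: 2 * 0.114 * 0.886 = 0.202008
Locus 4: 2 * 0.089 * 0.911 = 0.162158
Locus 5: 2 * 0.156 * 0.844 = 0.263328
Locus 6: 2 * 0.02 * 0.98 = 0.0392
Locus 7: 2 * 0.046 * 0.954 = 0.087768
Locus 8: 2 * 0.175 * 0.825 = 0.28875
Locus 9: 2 * 0.147 * 0.853 = 0.250782
Locus 10: 2 * 0.037 * 0.963 = 0.071262
RMP = 3.548e-09

3.548e-09


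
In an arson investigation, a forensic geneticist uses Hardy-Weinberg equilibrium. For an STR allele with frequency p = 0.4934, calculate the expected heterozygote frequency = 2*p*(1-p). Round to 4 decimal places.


Hardy-Weinberg heterozygote frequency:
q = 1 - p = 1 - 0.4934 = 0.5066
2pq = 2 * 0.4934 * 0.5066 = 0.4999

0.4999


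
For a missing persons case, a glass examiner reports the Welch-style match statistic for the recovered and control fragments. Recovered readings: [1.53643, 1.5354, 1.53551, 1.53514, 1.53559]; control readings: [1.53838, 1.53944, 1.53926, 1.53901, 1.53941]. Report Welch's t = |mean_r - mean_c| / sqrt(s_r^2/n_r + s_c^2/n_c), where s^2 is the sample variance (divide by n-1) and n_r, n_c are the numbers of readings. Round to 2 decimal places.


Welch's t-criterion for glass RI comparison:
Recovered mean = sum / n_r = 7.67807 / 5 = 1.535614
Control mean = sum / n_c = 7.6955 / 5 = 1.5391
Recovered sample variance s_r^2 = 2.3693e-07
Control sample variance s_c^2 = 1.9095e-07
Welch SE (unpooled) = sqrt(s_r^2/n_r + s_c^2/n_c) = sqrt(4.7386e-08 + 3.819e-08) = sqrt(8.5576e-08) = 0.000292534
|mean_r - mean_c| = 0.003486
t = 0.003486 / 0.000292534 = 11.92

11.92
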